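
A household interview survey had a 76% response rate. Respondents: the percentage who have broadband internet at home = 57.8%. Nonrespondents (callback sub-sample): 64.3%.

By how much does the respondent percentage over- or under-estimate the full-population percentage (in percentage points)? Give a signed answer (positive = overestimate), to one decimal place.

-1.6 percentage points

Nonresponse fraction = 1 − 0.76 = 0.24.
Bias = (nonresponse fraction) × (respondent percentage − nonrespondent percentage)
     = 0.24 × (57.8 − 64.3) = 0.24 × -6.5 = -1.56.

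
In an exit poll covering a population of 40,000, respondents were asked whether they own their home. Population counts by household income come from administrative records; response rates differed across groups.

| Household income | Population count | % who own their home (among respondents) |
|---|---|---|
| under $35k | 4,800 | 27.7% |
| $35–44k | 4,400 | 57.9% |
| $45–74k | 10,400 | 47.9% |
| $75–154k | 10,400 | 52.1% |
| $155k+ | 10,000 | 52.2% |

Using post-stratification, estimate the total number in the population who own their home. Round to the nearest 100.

19,500

Apply each group's respondent rate to its population count:
  under $35k: 4,800 × 27.7% = 1329.6
  $35–44k: 4,400 × 57.9% = 2547.6
  $45–74k: 10,400 × 47.9% = 4981.6
  $75–154k: 10,400 × 52.1% = 5418.4
  $155k+: 10,000 × 52.2% = 5220
Estimated total = 19497.2 → 19,500.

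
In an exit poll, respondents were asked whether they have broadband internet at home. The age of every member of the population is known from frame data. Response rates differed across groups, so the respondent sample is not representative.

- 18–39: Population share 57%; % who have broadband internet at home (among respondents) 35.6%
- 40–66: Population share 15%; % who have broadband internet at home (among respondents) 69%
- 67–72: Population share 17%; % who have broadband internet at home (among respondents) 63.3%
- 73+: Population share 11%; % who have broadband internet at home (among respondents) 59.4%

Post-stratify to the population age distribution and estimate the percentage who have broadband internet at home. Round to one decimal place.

Reweight to the known age distribution:
  18–39: 0.57 × 35.6 = 20.292
  40–66: 0.15 × 69 = 10.35
  67–72: 0.17 × 63.3 = 10.761
  73+: 0.11 × 59.4 = 6.534
Post-stratified estimate = 47.937 → 47.9%.

47.9%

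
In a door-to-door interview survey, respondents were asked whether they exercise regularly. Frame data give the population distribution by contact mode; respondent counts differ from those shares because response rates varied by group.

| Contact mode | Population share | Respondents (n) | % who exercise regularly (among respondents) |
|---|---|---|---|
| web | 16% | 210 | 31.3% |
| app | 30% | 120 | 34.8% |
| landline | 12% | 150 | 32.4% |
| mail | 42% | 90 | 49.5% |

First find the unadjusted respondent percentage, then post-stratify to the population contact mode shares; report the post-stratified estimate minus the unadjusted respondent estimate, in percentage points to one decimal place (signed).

+4.9 percentage points

Unadjusted (pooled respondent) estimate weights by respondent counts:
  (210/570)×31.3 + (120/570)×34.8 + (150/570)×32.4 + (90/570)×49.5 = 35.2%
Post-stratifying to population shares instead:
  0.16×31.3 + 0.3×34.8 + 0.12×32.4 + 0.42×49.5 = 40.126%
Difference = 40.126 − 35.2 = 4.926 pp.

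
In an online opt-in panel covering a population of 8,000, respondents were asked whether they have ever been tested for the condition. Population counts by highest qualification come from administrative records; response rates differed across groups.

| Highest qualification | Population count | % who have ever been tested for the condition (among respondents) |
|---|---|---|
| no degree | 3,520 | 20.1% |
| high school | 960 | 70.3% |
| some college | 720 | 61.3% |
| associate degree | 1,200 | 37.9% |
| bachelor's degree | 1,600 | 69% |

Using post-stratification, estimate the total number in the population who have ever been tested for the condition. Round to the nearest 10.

3,380

Estimated count per cell = population count × respondent percentage:
  no degree: 3,520 × 20.1% = 707.52
  high school: 960 × 70.3% = 674.88
  some college: 720 × 61.3% = 441.36
  associate degree: 1,200 × 37.9% = 454.8
  bachelor's degree: 1,600 × 69% = 1104
Estimated total = 3382.56 → 3,380.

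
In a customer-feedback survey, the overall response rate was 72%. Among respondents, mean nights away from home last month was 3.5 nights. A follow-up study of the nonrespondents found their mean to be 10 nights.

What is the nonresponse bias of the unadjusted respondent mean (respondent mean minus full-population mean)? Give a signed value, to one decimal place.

-1.8

Nonresponse fraction = 1 − 0.72 = 0.28.
Bias = (nonresponse fraction) × (respondent mean − nonrespondent mean)
     = 0.28 × (3.5 − 10) = 0.28 × -6.5 = -1.82.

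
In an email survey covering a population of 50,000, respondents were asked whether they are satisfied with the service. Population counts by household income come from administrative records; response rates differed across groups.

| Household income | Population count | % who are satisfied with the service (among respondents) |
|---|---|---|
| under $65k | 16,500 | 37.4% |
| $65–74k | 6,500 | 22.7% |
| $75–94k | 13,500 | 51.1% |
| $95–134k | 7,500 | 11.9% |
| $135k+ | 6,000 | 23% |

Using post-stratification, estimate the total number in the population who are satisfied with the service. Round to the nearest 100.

16,800

Apply each group's respondent rate to its population count:
  under $65k: 16,500 × 37.4% = 6171
  $65–74k: 6,500 × 22.7% = 1475.5
  $75–94k: 13,500 × 51.1% = 6898.5
  $95–134k: 7,500 × 11.9% = 892.5
  $135k+: 6,000 × 23% = 1380
Estimated total = 16817.5 → 16,800.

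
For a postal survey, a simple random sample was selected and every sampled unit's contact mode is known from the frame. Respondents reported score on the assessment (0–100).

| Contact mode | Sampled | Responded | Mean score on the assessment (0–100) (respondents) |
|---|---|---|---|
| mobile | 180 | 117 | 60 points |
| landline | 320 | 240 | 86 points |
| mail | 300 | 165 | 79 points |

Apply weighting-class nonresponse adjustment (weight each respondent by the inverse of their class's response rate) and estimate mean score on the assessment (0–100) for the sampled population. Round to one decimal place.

77.5

Response rates by class: mobile 117/180 = 65%, landline 240/320 = 75%, mail 165/300 = 55%.
Inverse-response-rate weighting restores each class to its sampled count, so class totals weight by n_sampled:
  mobile: 180 × 60 = 10,800
  landline: 320 × 86 = 27,520
  mail: 300 × 79 = 23,700
Adjusted estimate = 62,020 / 800 = 77.525 → 77.5.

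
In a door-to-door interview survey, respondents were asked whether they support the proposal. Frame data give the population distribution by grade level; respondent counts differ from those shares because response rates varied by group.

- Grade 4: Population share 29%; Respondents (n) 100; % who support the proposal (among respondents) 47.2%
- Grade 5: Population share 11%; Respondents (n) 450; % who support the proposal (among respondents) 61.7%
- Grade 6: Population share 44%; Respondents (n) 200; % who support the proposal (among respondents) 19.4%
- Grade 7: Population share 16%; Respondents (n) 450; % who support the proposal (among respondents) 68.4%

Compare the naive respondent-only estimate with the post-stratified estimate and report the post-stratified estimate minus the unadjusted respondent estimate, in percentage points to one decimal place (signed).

Naive respondent-only estimate (weights = respondent counts):
  (100/1200)×47.2 + (450/1200)×61.7 + (200/1200)×19.4 + (450/1200)×68.4 = 55.9542%
Reweighting by population grade level shares:
  0.29×47.2 + 0.11×61.7 + 0.44×19.4 + 0.16×68.4 = 39.955%
Difference = 39.955 − 55.9542 = -15.9992 pp.

-16.0 percentage points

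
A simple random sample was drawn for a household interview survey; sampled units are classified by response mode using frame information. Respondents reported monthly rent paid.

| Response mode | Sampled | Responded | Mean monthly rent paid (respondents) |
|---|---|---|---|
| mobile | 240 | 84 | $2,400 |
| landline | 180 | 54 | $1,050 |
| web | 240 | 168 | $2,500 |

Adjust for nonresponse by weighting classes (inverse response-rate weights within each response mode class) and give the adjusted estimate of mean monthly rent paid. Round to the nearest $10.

$2,070

Response rates by class: mobile 84/240 = 35%, landline 54/180 = 30%, web 168/240 = 70%.
Inverse-response-rate weighting restores each class to its sampled count, so class totals weight by n_sampled:
  mobile: 240 × 2400 = 576,000
  landline: 180 × 1050 = 189,000
  web: 240 × 2500 = 600,000
Adjusted estimate = 1,365,000 / 660 = 2068.18 → $2,070.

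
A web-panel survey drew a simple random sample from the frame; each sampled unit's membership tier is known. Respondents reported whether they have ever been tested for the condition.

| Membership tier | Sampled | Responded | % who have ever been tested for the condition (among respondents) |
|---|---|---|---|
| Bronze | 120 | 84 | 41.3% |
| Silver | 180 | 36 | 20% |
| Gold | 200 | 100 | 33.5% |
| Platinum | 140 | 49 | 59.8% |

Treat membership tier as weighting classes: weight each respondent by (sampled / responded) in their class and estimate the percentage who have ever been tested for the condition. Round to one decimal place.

36.9%

Response rates by class: Bronze 84/120 = 70%, Silver 36/180 = 20%, Gold 100/200 = 50%, Platinum 49/140 = 35%.
Weighting each respondent by the inverse class response rate inflates each class back to its sampled size, so the class weight is n_sampled:
  Bronze: 120 × 41.3 = 4956
  Silver: 180 × 20 = 3600
  Gold: 200 × 33.5 = 6700
  Platinum: 140 × 59.8 = 8372
Adjusted estimate = 23,628 / 640 = 36.9188 → 36.9%.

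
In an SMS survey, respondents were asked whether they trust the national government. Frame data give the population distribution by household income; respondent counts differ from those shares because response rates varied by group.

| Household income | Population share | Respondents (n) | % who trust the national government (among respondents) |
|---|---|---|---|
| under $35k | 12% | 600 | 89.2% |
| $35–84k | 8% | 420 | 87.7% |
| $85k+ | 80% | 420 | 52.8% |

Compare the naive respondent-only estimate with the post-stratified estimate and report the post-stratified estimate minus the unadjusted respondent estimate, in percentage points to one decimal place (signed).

-18.2 percentage points

Unadjusted (pooled respondent) estimate weights by respondent counts:
  (600/1440)×89.2 + (420/1440)×87.7 + (420/1440)×52.8 = 78.1458%
Reweighting by population household income shares:
  0.12×89.2 + 0.08×87.7 + 0.8×52.8 = 59.96%
Difference = 59.96 − 78.1458 = -18.1858 pp.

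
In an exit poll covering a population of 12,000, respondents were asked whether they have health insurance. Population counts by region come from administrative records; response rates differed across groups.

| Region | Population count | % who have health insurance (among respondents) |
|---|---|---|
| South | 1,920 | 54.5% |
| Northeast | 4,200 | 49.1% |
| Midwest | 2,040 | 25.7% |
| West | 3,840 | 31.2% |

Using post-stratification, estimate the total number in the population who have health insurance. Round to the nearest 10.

4,830

Estimated count per cell = population count × respondent percentage:
  South: 1,920 × 54.5% = 1046.4
  Northeast: 4,200 × 49.1% = 2062.2
  Midwest: 2,040 × 25.7% = 524.28
  West: 3,840 × 31.2% = 1198.08
Estimated total = 4830.96 → 4,830.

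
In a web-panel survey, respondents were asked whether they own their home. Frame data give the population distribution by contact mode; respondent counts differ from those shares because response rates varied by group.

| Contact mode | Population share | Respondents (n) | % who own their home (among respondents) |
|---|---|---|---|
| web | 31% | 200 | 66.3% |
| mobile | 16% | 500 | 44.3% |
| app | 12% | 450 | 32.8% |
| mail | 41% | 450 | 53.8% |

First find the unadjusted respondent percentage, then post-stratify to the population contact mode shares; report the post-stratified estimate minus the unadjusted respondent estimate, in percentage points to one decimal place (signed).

+7.1 percentage points

Naive respondent-only estimate (weights = respondent counts):
  (200/1600)×66.3 + (500/1600)×44.3 + (450/1600)×32.8 + (450/1600)×53.8 = 46.4875%
Post-stratified estimate weights by population shares:
  0.31×66.3 + 0.16×44.3 + 0.12×32.8 + 0.41×53.8 = 53.635%
Difference = 53.635 − 46.4875 = 7.1475 pp.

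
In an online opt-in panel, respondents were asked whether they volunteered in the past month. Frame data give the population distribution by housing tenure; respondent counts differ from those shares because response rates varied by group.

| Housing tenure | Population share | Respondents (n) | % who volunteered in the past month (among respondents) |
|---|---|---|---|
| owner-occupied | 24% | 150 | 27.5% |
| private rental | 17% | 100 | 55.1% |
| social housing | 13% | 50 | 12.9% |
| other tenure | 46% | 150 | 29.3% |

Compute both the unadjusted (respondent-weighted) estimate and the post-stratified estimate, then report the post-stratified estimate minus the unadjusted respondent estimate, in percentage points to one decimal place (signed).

Without adjustment, the pooled respondent share is:
  (150/450)×27.5 + (100/450)×55.1 + (50/450)×12.9 + (150/450)×29.3 = 32.6111%
Post-stratifying to population shares instead:
  0.24×27.5 + 0.17×55.1 + 0.13×12.9 + 0.46×29.3 = 31.122%
Difference = 31.122 − 32.6111 = -1.4891 pp.

-1.5 percentage points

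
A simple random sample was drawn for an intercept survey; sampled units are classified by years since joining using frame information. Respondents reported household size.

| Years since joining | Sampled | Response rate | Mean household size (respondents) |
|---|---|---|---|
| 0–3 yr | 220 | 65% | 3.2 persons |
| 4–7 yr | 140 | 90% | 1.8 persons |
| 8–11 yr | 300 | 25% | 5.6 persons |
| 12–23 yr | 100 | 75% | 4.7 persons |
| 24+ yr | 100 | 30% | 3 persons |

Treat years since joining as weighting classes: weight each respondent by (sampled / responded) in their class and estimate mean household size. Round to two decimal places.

3.96

Weighting each respondent by the inverse class response rate inflates each class back to its sampled size, so the class weight is n_sampled:
  0–3 yr: 220 × 3.2 = 704
  4–7 yr: 140 × 1.8 = 252
  8–11 yr: 300 × 5.6 = 1680
  12–23 yr: 100 × 4.7 = 470
  24+ yr: 100 × 3 = 300
Adjusted estimate = 3406 / 860 = 3.96047 → 3.96.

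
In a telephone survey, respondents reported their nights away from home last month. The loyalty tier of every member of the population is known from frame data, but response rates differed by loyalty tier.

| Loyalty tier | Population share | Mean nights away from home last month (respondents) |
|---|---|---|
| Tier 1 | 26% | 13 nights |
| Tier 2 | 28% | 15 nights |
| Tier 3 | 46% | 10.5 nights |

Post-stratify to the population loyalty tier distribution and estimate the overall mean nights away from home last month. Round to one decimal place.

Reweight to the known loyalty tier distribution:
  Tier 1: 0.26 × 13 = 3.38
  Tier 2: 0.28 × 15 = 4.2
  Tier 3: 0.46 × 10.5 = 4.83
Post-stratified estimate = 12.41 → 12.4.

12.4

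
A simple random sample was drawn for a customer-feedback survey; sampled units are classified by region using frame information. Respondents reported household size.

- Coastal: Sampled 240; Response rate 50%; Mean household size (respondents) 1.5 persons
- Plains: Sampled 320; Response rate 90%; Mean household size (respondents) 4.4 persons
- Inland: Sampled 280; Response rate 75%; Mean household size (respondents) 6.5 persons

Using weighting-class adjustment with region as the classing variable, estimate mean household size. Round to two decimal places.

With weight = n_sampled/n_responded per class, the weighted class total is n_sampled:
  Coastal: 240 × 1.5 = 360
  Plains: 320 × 4.4 = 1408
  Inland: 280 × 6.5 = 1820
Adjusted estimate = 3588 / 840 = 4.27143 → 4.27.

4.27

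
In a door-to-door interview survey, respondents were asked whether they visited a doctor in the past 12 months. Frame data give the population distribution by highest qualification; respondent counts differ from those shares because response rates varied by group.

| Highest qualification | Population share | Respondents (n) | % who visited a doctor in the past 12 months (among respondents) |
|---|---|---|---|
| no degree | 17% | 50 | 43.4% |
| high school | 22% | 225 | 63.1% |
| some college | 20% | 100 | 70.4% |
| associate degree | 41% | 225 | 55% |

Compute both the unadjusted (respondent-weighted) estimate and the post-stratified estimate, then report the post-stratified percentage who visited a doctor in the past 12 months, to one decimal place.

Naive respondent-only estimate (weights = respondent counts):
  (50/600)×43.4 + (225/600)×63.1 + (100/600)×70.4 + (225/600)×55 = 59.6375%
Post-stratified estimate weights by population shares:
  0.17×43.4 + 0.22×63.1 + 0.2×70.4 + 0.41×55 = 57.89%

57.9%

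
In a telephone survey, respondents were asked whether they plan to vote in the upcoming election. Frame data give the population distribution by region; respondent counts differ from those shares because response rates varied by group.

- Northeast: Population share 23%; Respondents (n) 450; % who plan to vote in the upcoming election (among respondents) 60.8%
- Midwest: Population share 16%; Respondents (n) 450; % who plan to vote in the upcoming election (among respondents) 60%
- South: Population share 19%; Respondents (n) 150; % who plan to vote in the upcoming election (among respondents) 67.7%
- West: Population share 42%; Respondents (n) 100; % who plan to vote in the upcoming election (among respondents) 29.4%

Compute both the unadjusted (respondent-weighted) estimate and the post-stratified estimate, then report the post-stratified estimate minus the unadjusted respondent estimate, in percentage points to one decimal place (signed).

Without adjustment, the pooled respondent share is:
  (450/1150)×60.8 + (450/1150)×60 + (150/1150)×67.7 + (100/1150)×29.4 = 58.6565%
Reweighting by population region shares:
  0.23×60.8 + 0.16×60 + 0.19×67.7 + 0.42×29.4 = 48.795%
Difference = 48.795 − 58.6565 = -9.8615 pp.

-9.9 percentage points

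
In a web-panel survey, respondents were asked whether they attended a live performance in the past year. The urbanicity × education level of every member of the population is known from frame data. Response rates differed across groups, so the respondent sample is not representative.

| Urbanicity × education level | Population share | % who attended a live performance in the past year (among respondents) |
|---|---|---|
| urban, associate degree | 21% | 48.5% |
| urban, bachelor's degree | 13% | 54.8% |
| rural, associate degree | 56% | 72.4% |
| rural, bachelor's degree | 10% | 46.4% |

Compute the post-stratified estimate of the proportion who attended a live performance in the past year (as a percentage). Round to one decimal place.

Each cell contributes population-share × respondent value:
  urban, associate degree: 0.21 × 48.5 = 10.185
  urban, bachelor's degree: 0.13 × 54.8 = 7.124
  rural, associate degree: 0.56 × 72.4 = 40.544
  rural, bachelor's degree: 0.1 × 46.4 = 4.64
Post-stratified estimate = 62.493 → 62.5%.

62.5%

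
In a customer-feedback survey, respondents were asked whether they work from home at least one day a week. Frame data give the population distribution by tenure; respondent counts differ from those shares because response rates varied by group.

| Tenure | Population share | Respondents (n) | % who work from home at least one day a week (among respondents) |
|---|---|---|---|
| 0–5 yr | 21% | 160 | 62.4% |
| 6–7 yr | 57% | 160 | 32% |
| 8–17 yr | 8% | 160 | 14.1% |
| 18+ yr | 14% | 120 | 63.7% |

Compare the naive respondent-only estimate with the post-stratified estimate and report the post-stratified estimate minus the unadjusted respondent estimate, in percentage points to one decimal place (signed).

Without adjustment, the pooled respondent share is:
  (160/600)×62.4 + (160/600)×32 + (160/600)×14.1 + (120/600)×63.7 = 41.6733%
Reweighting by population tenure shares:
  0.21×62.4 + 0.57×32 + 0.08×14.1 + 0.14×63.7 = 41.39%
Difference = 41.39 − 41.6733 = -0.2833 pp.

-0.3 percentage points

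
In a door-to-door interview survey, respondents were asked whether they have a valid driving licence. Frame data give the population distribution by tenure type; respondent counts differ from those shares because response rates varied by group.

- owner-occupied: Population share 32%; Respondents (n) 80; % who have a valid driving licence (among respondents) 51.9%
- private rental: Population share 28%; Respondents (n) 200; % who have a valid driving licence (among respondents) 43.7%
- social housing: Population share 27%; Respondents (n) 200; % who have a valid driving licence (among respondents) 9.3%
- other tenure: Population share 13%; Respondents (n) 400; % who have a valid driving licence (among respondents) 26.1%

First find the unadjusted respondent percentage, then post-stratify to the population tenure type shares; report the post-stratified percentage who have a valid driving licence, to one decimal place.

34.7%

Without adjustment, the pooled respondent share is:
  (80/880)×51.9 + (200/880)×43.7 + (200/880)×9.3 + (400/880)×26.1 = 28.6273%
Reweighting by population tenure type shares:
  0.32×51.9 + 0.28×43.7 + 0.27×9.3 + 0.13×26.1 = 34.748%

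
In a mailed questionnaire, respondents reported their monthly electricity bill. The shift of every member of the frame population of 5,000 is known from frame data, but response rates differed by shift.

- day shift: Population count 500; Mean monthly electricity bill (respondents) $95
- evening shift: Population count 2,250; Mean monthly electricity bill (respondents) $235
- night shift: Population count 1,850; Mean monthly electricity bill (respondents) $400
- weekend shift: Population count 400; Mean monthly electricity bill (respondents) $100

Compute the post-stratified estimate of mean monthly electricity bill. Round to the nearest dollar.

Reweight to the known shift distribution:
  day shift: (500/5,000) × 95 = 9.5
  evening shift: (2,250/5,000) × 235 = 105.75
  night shift: (1,850/5,000) × 400 = 148
  weekend shift: (400/5,000) × 100 = 8
Post-stratified estimate = 271.25 → $271.

$271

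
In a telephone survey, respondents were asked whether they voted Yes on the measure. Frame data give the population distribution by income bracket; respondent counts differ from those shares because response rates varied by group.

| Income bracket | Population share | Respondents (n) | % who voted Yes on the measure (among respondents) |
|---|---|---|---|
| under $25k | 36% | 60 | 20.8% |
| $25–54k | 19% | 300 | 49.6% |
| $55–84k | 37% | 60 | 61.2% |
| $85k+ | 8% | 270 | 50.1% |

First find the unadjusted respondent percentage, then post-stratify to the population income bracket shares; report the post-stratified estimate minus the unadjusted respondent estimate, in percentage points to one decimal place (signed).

-4.7 percentage points

Naive respondent-only estimate (weights = respondent counts):
  (60/690)×20.8 + (300/690)×49.6 + (60/690)×61.2 + (270/690)×50.1 = 48.3%
Post-stratified estimate weights by population shares:
  0.36×20.8 + 0.19×49.6 + 0.37×61.2 + 0.08×50.1 = 43.564%
Difference = 43.564 − 48.3 = -4.736 pp.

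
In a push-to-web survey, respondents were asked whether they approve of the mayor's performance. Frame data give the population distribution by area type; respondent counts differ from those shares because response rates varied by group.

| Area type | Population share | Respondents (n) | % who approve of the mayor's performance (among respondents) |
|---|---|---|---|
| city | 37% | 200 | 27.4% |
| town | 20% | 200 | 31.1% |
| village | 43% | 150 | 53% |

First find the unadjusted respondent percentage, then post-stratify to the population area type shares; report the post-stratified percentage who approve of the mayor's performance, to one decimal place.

39.1%

Without adjustment, the pooled respondent share is:
  (200/550)×27.4 + (200/550)×31.1 + (150/550)×53 = 35.7273%
Post-stratifying to population shares instead:
  0.37×27.4 + 0.2×31.1 + 0.43×53 = 39.148%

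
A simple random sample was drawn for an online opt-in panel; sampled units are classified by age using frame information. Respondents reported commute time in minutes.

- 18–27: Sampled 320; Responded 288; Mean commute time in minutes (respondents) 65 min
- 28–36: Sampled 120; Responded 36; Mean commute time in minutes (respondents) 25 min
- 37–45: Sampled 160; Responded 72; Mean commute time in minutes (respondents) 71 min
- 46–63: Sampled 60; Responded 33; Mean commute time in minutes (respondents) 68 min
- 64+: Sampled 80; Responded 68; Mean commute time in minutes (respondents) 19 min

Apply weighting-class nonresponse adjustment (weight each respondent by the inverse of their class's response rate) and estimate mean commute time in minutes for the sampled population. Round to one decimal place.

Class response rates: 18–27 288/320 = 90%, 28–36 36/120 = 30%, 37–45 72/160 = 45%, 46–63 33/60 = 55%, 64+ 68/80 = 85%.
With weight = n_sampled/n_responded per class, the weighted class total is n_sampled:
  18–27: 320 × 65 = 20,800
  28–36: 120 × 25 = 3000
  37–45: 160 × 71 = 11,360
  46–63: 60 × 68 = 4080
  64+: 80 × 19 = 1520
Adjusted estimate = 40,760 / 740 = 55.0811 → 55.1.

55.1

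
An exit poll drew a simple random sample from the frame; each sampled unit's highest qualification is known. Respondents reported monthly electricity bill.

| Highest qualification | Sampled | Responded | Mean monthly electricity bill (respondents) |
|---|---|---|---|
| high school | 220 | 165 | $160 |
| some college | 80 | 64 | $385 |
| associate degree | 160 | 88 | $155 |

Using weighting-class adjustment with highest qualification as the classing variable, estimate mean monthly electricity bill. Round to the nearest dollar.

$197

Response rates by class: high school 165/220 = 75%, some college 64/80 = 80%, associate degree 88/160 = 55%.
Weighting each respondent by the inverse class response rate inflates each class back to its sampled size, so the class weight is n_sampled:
  high school: 220 × 160 = 35,200
  some college: 80 × 385 = 30,800
  associate degree: 160 × 155 = 24,800
Adjusted estimate = 90,800 / 460 = 197.391 → $197.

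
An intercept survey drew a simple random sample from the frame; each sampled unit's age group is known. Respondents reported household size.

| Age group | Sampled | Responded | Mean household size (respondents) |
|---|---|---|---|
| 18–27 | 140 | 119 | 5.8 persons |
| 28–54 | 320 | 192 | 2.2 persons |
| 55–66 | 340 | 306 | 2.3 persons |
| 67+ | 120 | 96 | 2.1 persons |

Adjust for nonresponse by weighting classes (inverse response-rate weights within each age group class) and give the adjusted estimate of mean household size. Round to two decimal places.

Response rates by class: 18–27 119/140 = 85%, 28–54 192/320 = 60%, 55–66 306/340 = 90%, 67+ 96/120 = 80%.
Weighting each respondent by the inverse class response rate inflates each class back to its sampled size, so the class weight is n_sampled:
  18–27: 140 × 5.8 = 812
  28–54: 320 × 2.2 = 704
  55–66: 340 × 2.3 = 782
  67+: 120 × 2.1 = 252
Adjusted estimate = 2550 / 920 = 2.77174 → 2.77.

2.77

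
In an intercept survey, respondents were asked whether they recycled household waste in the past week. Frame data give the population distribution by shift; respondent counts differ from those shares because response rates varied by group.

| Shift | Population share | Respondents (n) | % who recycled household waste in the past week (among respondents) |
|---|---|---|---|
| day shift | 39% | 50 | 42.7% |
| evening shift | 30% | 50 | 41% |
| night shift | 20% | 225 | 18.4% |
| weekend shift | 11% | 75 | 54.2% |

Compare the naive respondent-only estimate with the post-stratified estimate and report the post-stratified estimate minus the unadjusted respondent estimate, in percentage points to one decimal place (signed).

+7.6 percentage points

Naive respondent-only estimate (weights = respondent counts):
  (50/400)×42.7 + (50/400)×41 + (225/400)×18.4 + (75/400)×54.2 = 30.975%
Reweighting by population shift shares:
  0.39×42.7 + 0.3×41 + 0.2×18.4 + 0.11×54.2 = 38.595%
Difference = 38.595 − 30.975 = 7.62 pp.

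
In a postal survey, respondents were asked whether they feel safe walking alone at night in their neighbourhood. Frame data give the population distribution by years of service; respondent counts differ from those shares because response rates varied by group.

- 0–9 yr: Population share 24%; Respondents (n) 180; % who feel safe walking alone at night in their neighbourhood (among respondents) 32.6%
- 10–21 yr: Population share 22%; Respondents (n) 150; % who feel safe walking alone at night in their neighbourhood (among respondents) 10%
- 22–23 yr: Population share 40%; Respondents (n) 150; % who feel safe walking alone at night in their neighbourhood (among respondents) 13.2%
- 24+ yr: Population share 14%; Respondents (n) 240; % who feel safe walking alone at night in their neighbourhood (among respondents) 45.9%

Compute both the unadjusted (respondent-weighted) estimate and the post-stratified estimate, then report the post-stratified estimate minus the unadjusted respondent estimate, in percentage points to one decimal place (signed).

Unadjusted (pooled respondent) estimate weights by respondent counts:
  (180/720)×32.6 + (150/720)×10 + (150/720)×13.2 + (240/720)×45.9 = 28.2833%
Post-stratified estimate weights by population shares:
  0.24×32.6 + 0.22×10 + 0.4×13.2 + 0.14×45.9 = 21.73%
Difference = 21.73 − 28.2833 = -6.5533 pp.

-6.6 percentage points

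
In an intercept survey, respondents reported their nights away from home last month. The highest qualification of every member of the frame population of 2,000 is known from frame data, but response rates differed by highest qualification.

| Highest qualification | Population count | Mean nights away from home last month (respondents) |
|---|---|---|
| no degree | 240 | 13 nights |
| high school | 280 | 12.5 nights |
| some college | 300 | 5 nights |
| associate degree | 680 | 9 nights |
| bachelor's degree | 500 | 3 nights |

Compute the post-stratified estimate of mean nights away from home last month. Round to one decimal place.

Each cell contributes population-share × respondent value:
  no degree: (240/2,000) × 13 = 1.56
  high school: (280/2,000) × 12.5 = 1.75
  some college: (300/2,000) × 5 = 0.75
  associate degree: (680/2,000) × 9 = 3.06
  bachelor's degree: (500/2,000) × 3 = 0.75
Post-stratified estimate = 7.87 → 7.9.

7.9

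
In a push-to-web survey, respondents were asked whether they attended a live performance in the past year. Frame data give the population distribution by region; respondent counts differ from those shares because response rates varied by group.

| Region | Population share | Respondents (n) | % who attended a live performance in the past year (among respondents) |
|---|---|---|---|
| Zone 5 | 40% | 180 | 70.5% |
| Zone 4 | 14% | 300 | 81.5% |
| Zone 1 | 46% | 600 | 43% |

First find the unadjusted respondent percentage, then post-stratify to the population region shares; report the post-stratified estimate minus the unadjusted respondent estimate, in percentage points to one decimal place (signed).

Naive respondent-only estimate (weights = respondent counts):
  (180/1080)×70.5 + (300/1080)×81.5 + (600/1080)×43 = 58.2778%
Post-stratified estimate weights by population shares:
  0.4×70.5 + 0.14×81.5 + 0.46×43 = 59.39%
Difference = 59.39 − 58.2778 = 1.1122 pp.

+1.1 percentage points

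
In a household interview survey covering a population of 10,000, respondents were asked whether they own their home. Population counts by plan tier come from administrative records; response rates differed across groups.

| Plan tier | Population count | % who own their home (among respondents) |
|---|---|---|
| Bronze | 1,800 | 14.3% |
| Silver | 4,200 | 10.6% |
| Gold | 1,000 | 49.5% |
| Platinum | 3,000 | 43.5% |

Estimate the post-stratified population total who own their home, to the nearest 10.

2,500

Estimated count per cell = population count × respondent percentage:
  Bronze: 1,800 × 14.3% = 257.4
  Silver: 4,200 × 10.6% = 445.2
  Gold: 1,000 × 49.5% = 495
  Platinum: 3,000 × 43.5% = 1305
Estimated total = 2502.6 → 2,500.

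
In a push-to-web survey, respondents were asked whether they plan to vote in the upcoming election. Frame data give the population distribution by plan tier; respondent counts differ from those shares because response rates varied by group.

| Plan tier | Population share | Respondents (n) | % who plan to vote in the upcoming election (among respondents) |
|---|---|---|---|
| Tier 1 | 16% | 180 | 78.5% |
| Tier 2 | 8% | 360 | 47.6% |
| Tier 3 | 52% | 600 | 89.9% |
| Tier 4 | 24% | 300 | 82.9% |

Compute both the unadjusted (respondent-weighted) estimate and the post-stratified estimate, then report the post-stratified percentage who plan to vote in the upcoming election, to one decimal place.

83.0%

Without adjustment, the pooled respondent share is:
  (180/1440)×78.5 + (360/1440)×47.6 + (600/1440)×89.9 + (300/1440)×82.9 = 76.4417%
Post-stratifying to population shares instead:
  0.16×78.5 + 0.08×47.6 + 0.52×89.9 + 0.24×82.9 = 83.012%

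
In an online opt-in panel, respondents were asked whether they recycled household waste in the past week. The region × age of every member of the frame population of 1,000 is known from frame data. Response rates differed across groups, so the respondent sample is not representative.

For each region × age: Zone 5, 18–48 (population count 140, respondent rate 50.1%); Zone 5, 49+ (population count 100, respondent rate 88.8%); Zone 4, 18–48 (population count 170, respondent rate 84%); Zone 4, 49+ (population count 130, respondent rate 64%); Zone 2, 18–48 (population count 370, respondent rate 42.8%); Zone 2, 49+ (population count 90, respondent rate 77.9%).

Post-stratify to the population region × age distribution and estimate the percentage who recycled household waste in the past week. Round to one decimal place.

Each cell contributes population-share × respondent value:
  Zone 5, 18–48: (140/1,000) × 50.1 = 7.014
  Zone 5, 49+: (100/1,000) × 88.8 = 8.88
  Zone 4, 18–48: (170/1,000) × 84 = 14.28
  Zone 4, 49+: (130/1,000) × 64 = 8.32
  Zone 2, 18–48: (370/1,000) × 42.8 = 15.836
  Zone 2, 49+: (90/1,000) × 77.9 = 7.011
Post-stratified estimate = 61.341 → 61.3%.

61.3%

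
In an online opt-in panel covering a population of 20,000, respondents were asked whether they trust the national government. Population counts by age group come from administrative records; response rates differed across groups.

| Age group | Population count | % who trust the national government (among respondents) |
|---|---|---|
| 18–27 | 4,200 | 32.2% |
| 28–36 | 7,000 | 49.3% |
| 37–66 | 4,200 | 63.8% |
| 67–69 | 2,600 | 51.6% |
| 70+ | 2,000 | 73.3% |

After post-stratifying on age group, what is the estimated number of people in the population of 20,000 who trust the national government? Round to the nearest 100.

Apply each group's respondent rate to its population count:
  18–27: 4,200 × 32.2% = 1352.4
  28–36: 7,000 × 49.3% = 3451
  37–66: 4,200 × 63.8% = 2679.6
  67–69: 2,600 × 51.6% = 1341.6
  70+: 2,000 × 73.3% = 1466
Estimated total = 10290.6 → 10,300.

10,300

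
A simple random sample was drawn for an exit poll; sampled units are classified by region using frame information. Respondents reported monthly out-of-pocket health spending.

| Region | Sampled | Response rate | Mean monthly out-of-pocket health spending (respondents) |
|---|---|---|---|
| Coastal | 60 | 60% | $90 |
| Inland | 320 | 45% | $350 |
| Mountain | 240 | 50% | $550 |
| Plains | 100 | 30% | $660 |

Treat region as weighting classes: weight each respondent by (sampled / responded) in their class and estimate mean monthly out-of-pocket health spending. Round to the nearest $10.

With weight = n_sampled/n_responded per class, the weighted class total is n_sampled:
  Coastal: 60 × 90 = 5400
  Inland: 320 × 350 = 112,000
  Mountain: 240 × 550 = 132,000
  Plains: 100 × 660 = 66,000
Adjusted estimate = 315,400 / 720 = 438.056 → $440.

$440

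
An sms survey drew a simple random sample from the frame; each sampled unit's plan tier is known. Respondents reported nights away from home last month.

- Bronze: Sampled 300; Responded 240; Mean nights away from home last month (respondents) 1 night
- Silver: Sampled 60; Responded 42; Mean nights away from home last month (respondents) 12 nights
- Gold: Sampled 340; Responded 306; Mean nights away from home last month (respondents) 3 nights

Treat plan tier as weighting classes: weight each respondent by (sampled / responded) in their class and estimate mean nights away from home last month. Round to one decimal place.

2.9

Response rates by class: Bronze 240/300 = 80%, Silver 42/60 = 70%, Gold 306/340 = 90%.
Weighting each respondent by the inverse class response rate inflates each class back to its sampled size, so the class weight is n_sampled:
  Bronze: 300 × 1 = 300
  Silver: 60 × 12 = 720
  Gold: 340 × 3 = 1020
Adjusted estimate = 2040 / 700 = 2.91429 → 2.9.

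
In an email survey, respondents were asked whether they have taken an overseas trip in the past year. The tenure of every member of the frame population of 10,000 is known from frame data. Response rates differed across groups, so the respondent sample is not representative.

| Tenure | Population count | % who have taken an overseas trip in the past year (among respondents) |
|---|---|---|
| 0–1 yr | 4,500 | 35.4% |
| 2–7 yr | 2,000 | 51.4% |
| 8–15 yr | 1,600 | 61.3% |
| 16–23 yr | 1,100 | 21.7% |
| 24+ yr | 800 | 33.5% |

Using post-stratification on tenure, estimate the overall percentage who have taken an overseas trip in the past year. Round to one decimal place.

41.1%

Reweight to the known tenure distribution:
  0–1 yr: (4,500/10,000) × 35.4 = 15.93
  2–7 yr: (2,000/10,000) × 51.4 = 10.28
  8–15 yr: (1,600/10,000) × 61.3 = 9.808
  16–23 yr: (1,100/10,000) × 21.7 = 2.387
  24+ yr: (800/10,000) × 33.5 = 2.68
Post-stratified estimate = 41.085 → 41.1%.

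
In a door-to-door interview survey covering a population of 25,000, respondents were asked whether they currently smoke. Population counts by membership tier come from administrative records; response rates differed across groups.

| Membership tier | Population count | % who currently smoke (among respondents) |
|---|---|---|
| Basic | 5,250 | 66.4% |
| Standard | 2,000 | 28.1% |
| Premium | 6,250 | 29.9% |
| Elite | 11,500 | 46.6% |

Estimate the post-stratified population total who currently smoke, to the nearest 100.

Apply each group's respondent rate to its population count:
  Basic: 5,250 × 66.4% = 3486
  Standard: 2,000 × 28.1% = 562
  Premium: 6,250 × 29.9% = 1868.75
  Elite: 11,500 × 46.6% = 5359
Estimated total = 11275.8 → 11,300.

11,300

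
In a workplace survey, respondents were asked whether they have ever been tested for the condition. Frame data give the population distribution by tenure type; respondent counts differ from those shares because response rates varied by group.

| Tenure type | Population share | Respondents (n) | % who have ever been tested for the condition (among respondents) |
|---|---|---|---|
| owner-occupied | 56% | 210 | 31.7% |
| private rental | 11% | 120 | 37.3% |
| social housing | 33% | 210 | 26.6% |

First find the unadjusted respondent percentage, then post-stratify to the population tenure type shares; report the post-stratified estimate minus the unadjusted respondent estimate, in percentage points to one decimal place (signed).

-0.3 percentage points

Naive respondent-only estimate (weights = respondent counts):
  (210/540)×31.7 + (120/540)×37.3 + (210/540)×26.6 = 30.9611%
Post-stratified estimate weights by population shares:
  0.56×31.7 + 0.11×37.3 + 0.33×26.6 = 30.633%
Difference = 30.633 − 30.9611 = -0.3281 pp.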